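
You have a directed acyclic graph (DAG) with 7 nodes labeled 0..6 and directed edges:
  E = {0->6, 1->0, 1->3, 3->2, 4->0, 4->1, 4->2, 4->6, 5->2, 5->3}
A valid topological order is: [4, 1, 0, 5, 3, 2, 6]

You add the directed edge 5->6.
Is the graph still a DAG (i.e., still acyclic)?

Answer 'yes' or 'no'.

Given toposort: [4, 1, 0, 5, 3, 2, 6]
Position of 5: index 3; position of 6: index 6
New edge 5->6: forward
Forward edge: respects the existing order. Still a DAG, same toposort still valid.
Still a DAG? yes

Answer: yes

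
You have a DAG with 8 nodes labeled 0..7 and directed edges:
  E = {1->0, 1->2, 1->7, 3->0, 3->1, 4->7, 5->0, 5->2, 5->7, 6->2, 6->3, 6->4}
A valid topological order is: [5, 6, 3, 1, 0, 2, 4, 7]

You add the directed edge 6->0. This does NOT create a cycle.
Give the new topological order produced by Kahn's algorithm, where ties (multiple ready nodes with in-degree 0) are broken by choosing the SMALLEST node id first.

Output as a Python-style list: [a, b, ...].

Old toposort: [5, 6, 3, 1, 0, 2, 4, 7]
Added edge: 6->0
Position of 6 (1) < position of 0 (4). Old order still valid.
Run Kahn's algorithm (break ties by smallest node id):
  initial in-degrees: [4, 1, 3, 1, 1, 0, 0, 3]
  ready (indeg=0): [5, 6]
  pop 5: indeg[0]->3; indeg[2]->2; indeg[7]->2 | ready=[6] | order so far=[5]
  pop 6: indeg[0]->2; indeg[2]->1; indeg[3]->0; indeg[4]->0 | ready=[3, 4] | order so far=[5, 6]
  pop 3: indeg[0]->1; indeg[1]->0 | ready=[1, 4] | order so far=[5, 6, 3]
  pop 1: indeg[0]->0; indeg[2]->0; indeg[7]->1 | ready=[0, 2, 4] | order so far=[5, 6, 3, 1]
  pop 0: no out-edges | ready=[2, 4] | order so far=[5, 6, 3, 1, 0]
  pop 2: no out-edges | ready=[4] | order so far=[5, 6, 3, 1, 0, 2]
  pop 4: indeg[7]->0 | ready=[7] | order so far=[5, 6, 3, 1, 0, 2, 4]
  pop 7: no out-edges | ready=[] | order so far=[5, 6, 3, 1, 0, 2, 4, 7]
  Result: [5, 6, 3, 1, 0, 2, 4, 7]

Answer: [5, 6, 3, 1, 0, 2, 4, 7]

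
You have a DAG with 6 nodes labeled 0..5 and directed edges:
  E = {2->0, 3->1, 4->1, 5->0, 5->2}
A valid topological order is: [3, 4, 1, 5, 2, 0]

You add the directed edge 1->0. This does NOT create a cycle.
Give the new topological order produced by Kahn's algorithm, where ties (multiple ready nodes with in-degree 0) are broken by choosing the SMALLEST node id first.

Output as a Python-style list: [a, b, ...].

Answer: [3, 4, 1, 5, 2, 0]

Derivation:
Old toposort: [3, 4, 1, 5, 2, 0]
Added edge: 1->0
Position of 1 (2) < position of 0 (5). Old order still valid.
Run Kahn's algorithm (break ties by smallest node id):
  initial in-degrees: [3, 2, 1, 0, 0, 0]
  ready (indeg=0): [3, 4, 5]
  pop 3: indeg[1]->1 | ready=[4, 5] | order so far=[3]
  pop 4: indeg[1]->0 | ready=[1, 5] | order so far=[3, 4]
  pop 1: indeg[0]->2 | ready=[5] | order so far=[3, 4, 1]
  pop 5: indeg[0]->1; indeg[2]->0 | ready=[2] | order so far=[3, 4, 1, 5]
  pop 2: indeg[0]->0 | ready=[0] | order so far=[3, 4, 1, 5, 2]
  pop 0: no out-edges | ready=[] | order so far=[3, 4, 1, 5, 2, 0]
  Result: [3, 4, 1, 5, 2, 0]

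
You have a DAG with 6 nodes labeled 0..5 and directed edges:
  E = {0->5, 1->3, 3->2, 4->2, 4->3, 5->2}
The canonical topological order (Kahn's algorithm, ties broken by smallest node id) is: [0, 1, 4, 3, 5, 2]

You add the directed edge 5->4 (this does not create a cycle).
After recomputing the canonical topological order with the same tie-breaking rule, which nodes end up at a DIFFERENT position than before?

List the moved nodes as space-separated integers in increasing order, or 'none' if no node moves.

Old toposort: [0, 1, 4, 3, 5, 2]
Added edge 5->4
Recompute Kahn (smallest-id tiebreak):
  initial in-degrees: [0, 0, 3, 2, 1, 1]
  ready (indeg=0): [0, 1]
  pop 0: indeg[5]->0 | ready=[1, 5] | order so far=[0]
  pop 1: indeg[3]->1 | ready=[5] | order so far=[0, 1]
  pop 5: indeg[2]->2; indeg[4]->0 | ready=[4] | order so far=[0, 1, 5]
  pop 4: indeg[2]->1; indeg[3]->0 | ready=[3] | order so far=[0, 1, 5, 4]
  pop 3: indeg[2]->0 | ready=[2] | order so far=[0, 1, 5, 4, 3]
  pop 2: no out-edges | ready=[] | order so far=[0, 1, 5, 4, 3, 2]
New canonical toposort: [0, 1, 5, 4, 3, 2]
Compare positions:
  Node 0: index 0 -> 0 (same)
  Node 1: index 1 -> 1 (same)
  Node 2: index 5 -> 5 (same)
  Node 3: index 3 -> 4 (moved)
  Node 4: index 2 -> 3 (moved)
  Node 5: index 4 -> 2 (moved)
Nodes that changed position: 3 4 5

Answer: 3 4 5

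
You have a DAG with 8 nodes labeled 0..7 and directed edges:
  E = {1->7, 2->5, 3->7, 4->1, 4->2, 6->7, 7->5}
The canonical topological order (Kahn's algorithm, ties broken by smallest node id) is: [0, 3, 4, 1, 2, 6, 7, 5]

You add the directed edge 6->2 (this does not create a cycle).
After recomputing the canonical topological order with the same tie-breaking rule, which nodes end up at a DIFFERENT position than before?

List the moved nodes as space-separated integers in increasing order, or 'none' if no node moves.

Old toposort: [0, 3, 4, 1, 2, 6, 7, 5]
Added edge 6->2
Recompute Kahn (smallest-id tiebreak):
  initial in-degrees: [0, 1, 2, 0, 0, 2, 0, 3]
  ready (indeg=0): [0, 3, 4, 6]
  pop 0: no out-edges | ready=[3, 4, 6] | order so far=[0]
  pop 3: indeg[7]->2 | ready=[4, 6] | order so far=[0, 3]
  pop 4: indeg[1]->0; indeg[2]->1 | ready=[1, 6] | order so far=[0, 3, 4]
  pop 1: indeg[7]->1 | ready=[6] | order so far=[0, 3, 4, 1]
  pop 6: indeg[2]->0; indeg[7]->0 | ready=[2, 7] | order so far=[0, 3, 4, 1, 6]
  pop 2: indeg[5]->1 | ready=[7] | order so far=[0, 3, 4, 1, 6, 2]
  pop 7: indeg[5]->0 | ready=[5] | order so far=[0, 3, 4, 1, 6, 2, 7]
  pop 5: no out-edges | ready=[] | order so far=[0, 3, 4, 1, 6, 2, 7, 5]
New canonical toposort: [0, 3, 4, 1, 6, 2, 7, 5]
Compare positions:
  Node 0: index 0 -> 0 (same)
  Node 1: index 3 -> 3 (same)
  Node 2: index 4 -> 5 (moved)
  Node 3: index 1 -> 1 (same)
  Node 4: index 2 -> 2 (same)
  Node 5: index 7 -> 7 (same)
  Node 6: index 5 -> 4 (moved)
  Node 7: index 6 -> 6 (same)
Nodes that changed position: 2 6

Answer: 2 6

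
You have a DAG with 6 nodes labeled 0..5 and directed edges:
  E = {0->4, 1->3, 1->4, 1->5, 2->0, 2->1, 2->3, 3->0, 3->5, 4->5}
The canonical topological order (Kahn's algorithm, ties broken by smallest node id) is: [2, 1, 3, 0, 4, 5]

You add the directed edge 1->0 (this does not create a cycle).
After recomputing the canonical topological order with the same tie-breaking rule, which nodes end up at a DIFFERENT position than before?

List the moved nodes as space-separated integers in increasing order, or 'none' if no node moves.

Answer: none

Derivation:
Old toposort: [2, 1, 3, 0, 4, 5]
Added edge 1->0
Recompute Kahn (smallest-id tiebreak):
  initial in-degrees: [3, 1, 0, 2, 2, 3]
  ready (indeg=0): [2]
  pop 2: indeg[0]->2; indeg[1]->0; indeg[3]->1 | ready=[1] | order so far=[2]
  pop 1: indeg[0]->1; indeg[3]->0; indeg[4]->1; indeg[5]->2 | ready=[3] | order so far=[2, 1]
  pop 3: indeg[0]->0; indeg[5]->1 | ready=[0] | order so far=[2, 1, 3]
  pop 0: indeg[4]->0 | ready=[4] | order so far=[2, 1, 3, 0]
  pop 4: indeg[5]->0 | ready=[5] | order so far=[2, 1, 3, 0, 4]
  pop 5: no out-edges | ready=[] | order so far=[2, 1, 3, 0, 4, 5]
New canonical toposort: [2, 1, 3, 0, 4, 5]
Compare positions:
  Node 0: index 3 -> 3 (same)
  Node 1: index 1 -> 1 (same)
  Node 2: index 0 -> 0 (same)
  Node 3: index 2 -> 2 (same)
  Node 4: index 4 -> 4 (same)
  Node 5: index 5 -> 5 (same)
Nodes that changed position: none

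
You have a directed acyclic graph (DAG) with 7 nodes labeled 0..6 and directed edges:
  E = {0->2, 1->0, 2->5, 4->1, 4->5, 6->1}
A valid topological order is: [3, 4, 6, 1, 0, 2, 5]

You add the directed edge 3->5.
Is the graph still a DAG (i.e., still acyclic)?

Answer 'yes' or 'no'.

Answer: yes

Derivation:
Given toposort: [3, 4, 6, 1, 0, 2, 5]
Position of 3: index 0; position of 5: index 6
New edge 3->5: forward
Forward edge: respects the existing order. Still a DAG, same toposort still valid.
Still a DAG? yes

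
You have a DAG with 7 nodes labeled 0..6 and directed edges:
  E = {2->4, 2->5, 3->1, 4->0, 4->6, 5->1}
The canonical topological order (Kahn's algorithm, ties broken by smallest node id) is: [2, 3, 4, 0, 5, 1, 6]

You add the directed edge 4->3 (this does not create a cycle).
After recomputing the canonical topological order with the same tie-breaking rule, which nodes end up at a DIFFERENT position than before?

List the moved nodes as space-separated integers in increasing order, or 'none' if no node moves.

Old toposort: [2, 3, 4, 0, 5, 1, 6]
Added edge 4->3
Recompute Kahn (smallest-id tiebreak):
  initial in-degrees: [1, 2, 0, 1, 1, 1, 1]
  ready (indeg=0): [2]
  pop 2: indeg[4]->0; indeg[5]->0 | ready=[4, 5] | order so far=[2]
  pop 4: indeg[0]->0; indeg[3]->0; indeg[6]->0 | ready=[0, 3, 5, 6] | order so far=[2, 4]
  pop 0: no out-edges | ready=[3, 5, 6] | order so far=[2, 4, 0]
  pop 3: indeg[1]->1 | ready=[5, 6] | order so far=[2, 4, 0, 3]
  pop 5: indeg[1]->0 | ready=[1, 6] | order so far=[2, 4, 0, 3, 5]
  pop 1: no out-edges | ready=[6] | order so far=[2, 4, 0, 3, 5, 1]
  pop 6: no out-edges | ready=[] | order so far=[2, 4, 0, 3, 5, 1, 6]
New canonical toposort: [2, 4, 0, 3, 5, 1, 6]
Compare positions:
  Node 0: index 3 -> 2 (moved)
  Node 1: index 5 -> 5 (same)
  Node 2: index 0 -> 0 (same)
  Node 3: index 1 -> 3 (moved)
  Node 4: index 2 -> 1 (moved)
  Node 5: index 4 -> 4 (same)
  Node 6: index 6 -> 6 (same)
Nodes that changed position: 0 3 4

Answer: 0 3 4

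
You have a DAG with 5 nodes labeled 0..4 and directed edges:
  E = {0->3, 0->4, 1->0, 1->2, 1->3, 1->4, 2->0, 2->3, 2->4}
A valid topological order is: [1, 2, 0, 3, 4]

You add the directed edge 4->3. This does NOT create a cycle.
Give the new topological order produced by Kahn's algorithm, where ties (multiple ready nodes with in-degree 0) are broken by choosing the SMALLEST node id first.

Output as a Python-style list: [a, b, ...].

Answer: [1, 2, 0, 4, 3]

Derivation:
Old toposort: [1, 2, 0, 3, 4]
Added edge: 4->3
Position of 4 (4) > position of 3 (3). Must reorder: 4 must now come before 3.
Run Kahn's algorithm (break ties by smallest node id):
  initial in-degrees: [2, 0, 1, 4, 3]
  ready (indeg=0): [1]
  pop 1: indeg[0]->1; indeg[2]->0; indeg[3]->3; indeg[4]->2 | ready=[2] | order so far=[1]
  pop 2: indeg[0]->0; indeg[3]->2; indeg[4]->1 | ready=[0] | order so far=[1, 2]
  pop 0: indeg[3]->1; indeg[4]->0 | ready=[4] | order so far=[1, 2, 0]
  pop 4: indeg[3]->0 | ready=[3] | order so far=[1, 2, 0, 4]
  pop 3: no out-edges | ready=[] | order so far=[1, 2, 0, 4, 3]
  Result: [1, 2, 0, 4, 3]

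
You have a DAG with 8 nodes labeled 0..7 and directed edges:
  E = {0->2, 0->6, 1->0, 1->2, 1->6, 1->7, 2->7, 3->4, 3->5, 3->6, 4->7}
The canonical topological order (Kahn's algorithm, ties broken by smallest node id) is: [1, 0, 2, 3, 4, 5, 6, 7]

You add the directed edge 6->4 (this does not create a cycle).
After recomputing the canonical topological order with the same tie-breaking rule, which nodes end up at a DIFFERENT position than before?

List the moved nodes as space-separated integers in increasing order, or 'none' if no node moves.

Old toposort: [1, 0, 2, 3, 4, 5, 6, 7]
Added edge 6->4
Recompute Kahn (smallest-id tiebreak):
  initial in-degrees: [1, 0, 2, 0, 2, 1, 3, 3]
  ready (indeg=0): [1, 3]
  pop 1: indeg[0]->0; indeg[2]->1; indeg[6]->2; indeg[7]->2 | ready=[0, 3] | order so far=[1]
  pop 0: indeg[2]->0; indeg[6]->1 | ready=[2, 3] | order so far=[1, 0]
  pop 2: indeg[7]->1 | ready=[3] | order so far=[1, 0, 2]
  pop 3: indeg[4]->1; indeg[5]->0; indeg[6]->0 | ready=[5, 6] | order so far=[1, 0, 2, 3]
  pop 5: no out-edges | ready=[6] | order so far=[1, 0, 2, 3, 5]
  pop 6: indeg[4]->0 | ready=[4] | order so far=[1, 0, 2, 3, 5, 6]
  pop 4: indeg[7]->0 | ready=[7] | order so far=[1, 0, 2, 3, 5, 6, 4]
  pop 7: no out-edges | ready=[] | order so far=[1, 0, 2, 3, 5, 6, 4, 7]
New canonical toposort: [1, 0, 2, 3, 5, 6, 4, 7]
Compare positions:
  Node 0: index 1 -> 1 (same)
  Node 1: index 0 -> 0 (same)
  Node 2: index 2 -> 2 (same)
  Node 3: index 3 -> 3 (same)
  Node 4: index 4 -> 6 (moved)
  Node 5: index 5 -> 4 (moved)
  Node 6: index 6 -> 5 (moved)
  Node 7: index 7 -> 7 (same)
Nodes that changed position: 4 5 6

Answer: 4 5 6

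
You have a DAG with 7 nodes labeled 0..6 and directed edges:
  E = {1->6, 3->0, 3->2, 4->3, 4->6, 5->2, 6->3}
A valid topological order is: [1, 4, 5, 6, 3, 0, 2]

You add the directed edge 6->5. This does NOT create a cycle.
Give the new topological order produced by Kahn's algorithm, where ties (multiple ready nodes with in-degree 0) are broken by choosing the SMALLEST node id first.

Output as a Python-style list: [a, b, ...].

Answer: [1, 4, 6, 3, 0, 5, 2]

Derivation:
Old toposort: [1, 4, 5, 6, 3, 0, 2]
Added edge: 6->5
Position of 6 (3) > position of 5 (2). Must reorder: 6 must now come before 5.
Run Kahn's algorithm (break ties by smallest node id):
  initial in-degrees: [1, 0, 2, 2, 0, 1, 2]
  ready (indeg=0): [1, 4]
  pop 1: indeg[6]->1 | ready=[4] | order so far=[1]
  pop 4: indeg[3]->1; indeg[6]->0 | ready=[6] | order so far=[1, 4]
  pop 6: indeg[3]->0; indeg[5]->0 | ready=[3, 5] | order so far=[1, 4, 6]
  pop 3: indeg[0]->0; indeg[2]->1 | ready=[0, 5] | order so far=[1, 4, 6, 3]
  pop 0: no out-edges | ready=[5] | order so far=[1, 4, 6, 3, 0]
  pop 5: indeg[2]->0 | ready=[2] | order so far=[1, 4, 6, 3, 0, 5]
  pop 2: no out-edges | ready=[] | order so far=[1, 4, 6, 3, 0, 5, 2]
  Result: [1, 4, 6, 3, 0, 5, 2]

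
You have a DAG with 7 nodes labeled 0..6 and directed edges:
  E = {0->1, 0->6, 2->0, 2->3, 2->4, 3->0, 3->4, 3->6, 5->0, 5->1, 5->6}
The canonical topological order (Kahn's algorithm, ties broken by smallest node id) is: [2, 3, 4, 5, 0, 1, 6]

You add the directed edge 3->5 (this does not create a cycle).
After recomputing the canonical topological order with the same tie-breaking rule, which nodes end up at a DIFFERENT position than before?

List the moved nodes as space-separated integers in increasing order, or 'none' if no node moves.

Old toposort: [2, 3, 4, 5, 0, 1, 6]
Added edge 3->5
Recompute Kahn (smallest-id tiebreak):
  initial in-degrees: [3, 2, 0, 1, 2, 1, 3]
  ready (indeg=0): [2]
  pop 2: indeg[0]->2; indeg[3]->0; indeg[4]->1 | ready=[3] | order so far=[2]
  pop 3: indeg[0]->1; indeg[4]->0; indeg[5]->0; indeg[6]->2 | ready=[4, 5] | order so far=[2, 3]
  pop 4: no out-edges | ready=[5] | order so far=[2, 3, 4]
  pop 5: indeg[0]->0; indeg[1]->1; indeg[6]->1 | ready=[0] | order so far=[2, 3, 4, 5]
  pop 0: indeg[1]->0; indeg[6]->0 | ready=[1, 6] | order so far=[2, 3, 4, 5, 0]
  pop 1: no out-edges | ready=[6] | order so far=[2, 3, 4, 5, 0, 1]
  pop 6: no out-edges | ready=[] | order so far=[2, 3, 4, 5, 0, 1, 6]
New canonical toposort: [2, 3, 4, 5, 0, 1, 6]
Compare positions:
  Node 0: index 4 -> 4 (same)
  Node 1: index 5 -> 5 (same)
  Node 2: index 0 -> 0 (same)
  Node 3: index 1 -> 1 (same)
  Node 4: index 2 -> 2 (same)
  Node 5: index 3 -> 3 (same)
  Node 6: index 6 -> 6 (same)
Nodes that changed position: none

Answer: none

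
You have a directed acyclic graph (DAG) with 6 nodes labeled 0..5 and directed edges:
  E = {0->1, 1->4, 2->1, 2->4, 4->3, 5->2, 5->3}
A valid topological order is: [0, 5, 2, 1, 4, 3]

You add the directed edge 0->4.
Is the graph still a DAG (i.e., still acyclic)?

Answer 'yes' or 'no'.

Given toposort: [0, 5, 2, 1, 4, 3]
Position of 0: index 0; position of 4: index 4
New edge 0->4: forward
Forward edge: respects the existing order. Still a DAG, same toposort still valid.
Still a DAG? yes

Answer: yes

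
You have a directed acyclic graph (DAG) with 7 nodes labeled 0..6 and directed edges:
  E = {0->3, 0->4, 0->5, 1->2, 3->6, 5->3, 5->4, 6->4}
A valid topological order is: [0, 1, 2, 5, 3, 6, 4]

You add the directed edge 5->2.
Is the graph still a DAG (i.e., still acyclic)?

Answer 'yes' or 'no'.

Given toposort: [0, 1, 2, 5, 3, 6, 4]
Position of 5: index 3; position of 2: index 2
New edge 5->2: backward (u after v in old order)
Backward edge: old toposort is now invalid. Check if this creates a cycle.
Does 2 already reach 5? Reachable from 2: [2]. NO -> still a DAG (reorder needed).
Still a DAG? yes

Answer: yes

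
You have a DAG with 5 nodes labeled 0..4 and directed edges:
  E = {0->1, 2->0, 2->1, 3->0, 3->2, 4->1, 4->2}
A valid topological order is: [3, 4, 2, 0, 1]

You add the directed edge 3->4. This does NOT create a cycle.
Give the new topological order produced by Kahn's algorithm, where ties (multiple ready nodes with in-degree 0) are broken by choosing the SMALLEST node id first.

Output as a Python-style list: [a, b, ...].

Answer: [3, 4, 2, 0, 1]

Derivation:
Old toposort: [3, 4, 2, 0, 1]
Added edge: 3->4
Position of 3 (0) < position of 4 (1). Old order still valid.
Run Kahn's algorithm (break ties by smallest node id):
  initial in-degrees: [2, 3, 2, 0, 1]
  ready (indeg=0): [3]
  pop 3: indeg[0]->1; indeg[2]->1; indeg[4]->0 | ready=[4] | order so far=[3]
  pop 4: indeg[1]->2; indeg[2]->0 | ready=[2] | order so far=[3, 4]
  pop 2: indeg[0]->0; indeg[1]->1 | ready=[0] | order so far=[3, 4, 2]
  pop 0: indeg[1]->0 | ready=[1] | order so far=[3, 4, 2, 0]
  pop 1: no out-edges | ready=[] | order so far=[3, 4, 2, 0, 1]
  Result: [3, 4, 2, 0, 1]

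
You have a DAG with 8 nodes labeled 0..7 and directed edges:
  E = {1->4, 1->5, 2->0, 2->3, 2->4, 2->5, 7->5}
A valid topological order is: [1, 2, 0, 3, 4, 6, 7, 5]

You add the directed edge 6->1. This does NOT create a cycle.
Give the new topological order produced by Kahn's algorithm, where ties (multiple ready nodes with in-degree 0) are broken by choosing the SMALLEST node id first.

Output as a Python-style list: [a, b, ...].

Old toposort: [1, 2, 0, 3, 4, 6, 7, 5]
Added edge: 6->1
Position of 6 (5) > position of 1 (0). Must reorder: 6 must now come before 1.
Run Kahn's algorithm (break ties by smallest node id):
  initial in-degrees: [1, 1, 0, 1, 2, 3, 0, 0]
  ready (indeg=0): [2, 6, 7]
  pop 2: indeg[0]->0; indeg[3]->0; indeg[4]->1; indeg[5]->2 | ready=[0, 3, 6, 7] | order so far=[2]
  pop 0: no out-edges | ready=[3, 6, 7] | order so far=[2, 0]
  pop 3: no out-edges | ready=[6, 7] | order so far=[2, 0, 3]
  pop 6: indeg[1]->0 | ready=[1, 7] | order so far=[2, 0, 3, 6]
  pop 1: indeg[4]->0; indeg[5]->1 | ready=[4, 7] | order so far=[2, 0, 3, 6, 1]
  pop 4: no out-edges | ready=[7] | order so far=[2, 0, 3, 6, 1, 4]
  pop 7: indeg[5]->0 | ready=[5] | order so far=[2, 0, 3, 6, 1, 4, 7]
  pop 5: no out-edges | ready=[] | order so far=[2, 0, 3, 6, 1, 4, 7, 5]
  Result: [2, 0, 3, 6, 1, 4, 7, 5]

Answer: [2, 0, 3, 6, 1, 4, 7, 5]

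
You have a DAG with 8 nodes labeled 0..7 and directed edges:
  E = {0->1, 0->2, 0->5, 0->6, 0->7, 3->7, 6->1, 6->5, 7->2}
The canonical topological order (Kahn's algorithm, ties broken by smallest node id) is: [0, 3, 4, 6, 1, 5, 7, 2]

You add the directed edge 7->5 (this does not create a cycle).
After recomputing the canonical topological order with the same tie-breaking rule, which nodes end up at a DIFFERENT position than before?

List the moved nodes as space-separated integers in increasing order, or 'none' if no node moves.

Answer: 2 5 7

Derivation:
Old toposort: [0, 3, 4, 6, 1, 5, 7, 2]
Added edge 7->5
Recompute Kahn (smallest-id tiebreak):
  initial in-degrees: [0, 2, 2, 0, 0, 3, 1, 2]
  ready (indeg=0): [0, 3, 4]
  pop 0: indeg[1]->1; indeg[2]->1; indeg[5]->2; indeg[6]->0; indeg[7]->1 | ready=[3, 4, 6] | order so far=[0]
  pop 3: indeg[7]->0 | ready=[4, 6, 7] | order so far=[0, 3]
  pop 4: no out-edges | ready=[6, 7] | order so far=[0, 3, 4]
  pop 6: indeg[1]->0; indeg[5]->1 | ready=[1, 7] | order so far=[0, 3, 4, 6]
  pop 1: no out-edges | ready=[7] | order so far=[0, 3, 4, 6, 1]
  pop 7: indeg[2]->0; indeg[5]->0 | ready=[2, 5] | order so far=[0, 3, 4, 6, 1, 7]
  pop 2: no out-edges | ready=[5] | order so far=[0, 3, 4, 6, 1, 7, 2]
  pop 5: no out-edges | ready=[] | order so far=[0, 3, 4, 6, 1, 7, 2, 5]
New canonical toposort: [0, 3, 4, 6, 1, 7, 2, 5]
Compare positions:
  Node 0: index 0 -> 0 (same)
  Node 1: index 4 -> 4 (same)
  Node 2: index 7 -> 6 (moved)
  Node 3: index 1 -> 1 (same)
  Node 4: index 2 -> 2 (same)
  Node 5: index 5 -> 7 (moved)
  Node 6: index 3 -> 3 (same)
  Node 7: index 6 -> 5 (moved)
Nodes that changed position: 2 5 7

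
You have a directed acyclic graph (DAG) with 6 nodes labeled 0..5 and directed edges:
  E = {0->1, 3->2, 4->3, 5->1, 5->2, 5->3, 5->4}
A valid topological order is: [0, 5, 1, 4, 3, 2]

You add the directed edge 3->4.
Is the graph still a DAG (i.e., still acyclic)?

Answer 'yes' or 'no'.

Answer: no

Derivation:
Given toposort: [0, 5, 1, 4, 3, 2]
Position of 3: index 4; position of 4: index 3
New edge 3->4: backward (u after v in old order)
Backward edge: old toposort is now invalid. Check if this creates a cycle.
Does 4 already reach 3? Reachable from 4: [2, 3, 4]. YES -> cycle!
Still a DAG? no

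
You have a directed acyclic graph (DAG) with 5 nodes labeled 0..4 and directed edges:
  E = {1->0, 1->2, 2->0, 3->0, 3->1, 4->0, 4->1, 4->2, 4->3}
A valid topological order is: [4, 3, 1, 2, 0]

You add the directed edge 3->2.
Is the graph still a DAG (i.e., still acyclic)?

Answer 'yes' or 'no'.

Answer: yes

Derivation:
Given toposort: [4, 3, 1, 2, 0]
Position of 3: index 1; position of 2: index 3
New edge 3->2: forward
Forward edge: respects the existing order. Still a DAG, same toposort still valid.
Still a DAG? yes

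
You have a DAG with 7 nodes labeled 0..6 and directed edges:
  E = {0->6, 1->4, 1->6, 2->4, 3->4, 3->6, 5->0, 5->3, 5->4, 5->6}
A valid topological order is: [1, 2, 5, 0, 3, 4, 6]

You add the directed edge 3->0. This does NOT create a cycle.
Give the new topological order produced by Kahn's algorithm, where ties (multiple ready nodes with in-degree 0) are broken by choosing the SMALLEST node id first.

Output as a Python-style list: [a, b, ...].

Old toposort: [1, 2, 5, 0, 3, 4, 6]
Added edge: 3->0
Position of 3 (4) > position of 0 (3). Must reorder: 3 must now come before 0.
Run Kahn's algorithm (break ties by smallest node id):
  initial in-degrees: [2, 0, 0, 1, 4, 0, 4]
  ready (indeg=0): [1, 2, 5]
  pop 1: indeg[4]->3; indeg[6]->3 | ready=[2, 5] | order so far=[1]
  pop 2: indeg[4]->2 | ready=[5] | order so far=[1, 2]
  pop 5: indeg[0]->1; indeg[3]->0; indeg[4]->1; indeg[6]->2 | ready=[3] | order so far=[1, 2, 5]
  pop 3: indeg[0]->0; indeg[4]->0; indeg[6]->1 | ready=[0, 4] | order so far=[1, 2, 5, 3]
  pop 0: indeg[6]->0 | ready=[4, 6] | order so far=[1, 2, 5, 3, 0]
  pop 4: no out-edges | ready=[6] | order so far=[1, 2, 5, 3, 0, 4]
  pop 6: no out-edges | ready=[] | order so far=[1, 2, 5, 3, 0, 4, 6]
  Result: [1, 2, 5, 3, 0, 4, 6]

Answer: [1, 2, 5, 3, 0, 4, 6]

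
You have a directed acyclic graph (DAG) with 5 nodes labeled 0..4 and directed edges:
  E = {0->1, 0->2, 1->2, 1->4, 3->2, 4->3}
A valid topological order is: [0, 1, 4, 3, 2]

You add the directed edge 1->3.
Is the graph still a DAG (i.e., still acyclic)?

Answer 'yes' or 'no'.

Given toposort: [0, 1, 4, 3, 2]
Position of 1: index 1; position of 3: index 3
New edge 1->3: forward
Forward edge: respects the existing order. Still a DAG, same toposort still valid.
Still a DAG? yes

Answer: yes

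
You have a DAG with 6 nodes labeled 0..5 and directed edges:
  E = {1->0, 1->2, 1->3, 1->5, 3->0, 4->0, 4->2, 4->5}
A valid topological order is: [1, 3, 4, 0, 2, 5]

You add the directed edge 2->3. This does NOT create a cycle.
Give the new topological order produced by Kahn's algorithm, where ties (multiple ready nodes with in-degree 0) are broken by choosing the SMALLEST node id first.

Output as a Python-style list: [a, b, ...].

Old toposort: [1, 3, 4, 0, 2, 5]
Added edge: 2->3
Position of 2 (4) > position of 3 (1). Must reorder: 2 must now come before 3.
Run Kahn's algorithm (break ties by smallest node id):
  initial in-degrees: [3, 0, 2, 2, 0, 2]
  ready (indeg=0): [1, 4]
  pop 1: indeg[0]->2; indeg[2]->1; indeg[3]->1; indeg[5]->1 | ready=[4] | order so far=[1]
  pop 4: indeg[0]->1; indeg[2]->0; indeg[5]->0 | ready=[2, 5] | order so far=[1, 4]
  pop 2: indeg[3]->0 | ready=[3, 5] | order so far=[1, 4, 2]
  pop 3: indeg[0]->0 | ready=[0, 5] | order so far=[1, 4, 2, 3]
  pop 0: no out-edges | ready=[5] | order so far=[1, 4, 2, 3, 0]
  pop 5: no out-edges | ready=[] | order so far=[1, 4, 2, 3, 0, 5]
  Result: [1, 4, 2, 3, 0, 5]

Answer: [1, 4, 2, 3, 0, 5]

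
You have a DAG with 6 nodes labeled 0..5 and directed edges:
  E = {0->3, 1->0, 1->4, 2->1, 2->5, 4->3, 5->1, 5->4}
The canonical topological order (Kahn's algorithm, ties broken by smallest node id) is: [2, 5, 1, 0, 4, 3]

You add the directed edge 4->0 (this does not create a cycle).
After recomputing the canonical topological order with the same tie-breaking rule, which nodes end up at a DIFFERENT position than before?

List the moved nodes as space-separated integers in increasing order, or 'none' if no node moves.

Answer: 0 4

Derivation:
Old toposort: [2, 5, 1, 0, 4, 3]
Added edge 4->0
Recompute Kahn (smallest-id tiebreak):
  initial in-degrees: [2, 2, 0, 2, 2, 1]
  ready (indeg=0): [2]
  pop 2: indeg[1]->1; indeg[5]->0 | ready=[5] | order so far=[2]
  pop 5: indeg[1]->0; indeg[4]->1 | ready=[1] | order so far=[2, 5]
  pop 1: indeg[0]->1; indeg[4]->0 | ready=[4] | order so far=[2, 5, 1]
  pop 4: indeg[0]->0; indeg[3]->1 | ready=[0] | order so far=[2, 5, 1, 4]
  pop 0: indeg[3]->0 | ready=[3] | order so far=[2, 5, 1, 4, 0]
  pop 3: no out-edges | ready=[] | order so far=[2, 5, 1, 4, 0, 3]
New canonical toposort: [2, 5, 1, 4, 0, 3]
Compare positions:
  Node 0: index 3 -> 4 (moved)
  Node 1: index 2 -> 2 (same)
  Node 2: index 0 -> 0 (same)
  Node 3: index 5 -> 5 (same)
  Node 4: index 4 -> 3 (moved)
  Node 5: index 1 -> 1 (same)
Nodes that changed position: 0 4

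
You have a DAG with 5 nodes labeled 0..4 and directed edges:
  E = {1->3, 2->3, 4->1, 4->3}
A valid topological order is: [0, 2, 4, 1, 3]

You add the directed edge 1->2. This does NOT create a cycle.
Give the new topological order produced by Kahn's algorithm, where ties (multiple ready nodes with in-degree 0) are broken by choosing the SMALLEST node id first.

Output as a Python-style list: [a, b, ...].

Old toposort: [0, 2, 4, 1, 3]
Added edge: 1->2
Position of 1 (3) > position of 2 (1). Must reorder: 1 must now come before 2.
Run Kahn's algorithm (break ties by smallest node id):
  initial in-degrees: [0, 1, 1, 3, 0]
  ready (indeg=0): [0, 4]
  pop 0: no out-edges | ready=[4] | order so far=[0]
  pop 4: indeg[1]->0; indeg[3]->2 | ready=[1] | order so far=[0, 4]
  pop 1: indeg[2]->0; indeg[3]->1 | ready=[2] | order so far=[0, 4, 1]
  pop 2: indeg[3]->0 | ready=[3] | order so far=[0, 4, 1, 2]
  pop 3: no out-edges | ready=[] | order so far=[0, 4, 1, 2, 3]
  Result: [0, 4, 1, 2, 3]

Answer: [0, 4, 1, 2, 3]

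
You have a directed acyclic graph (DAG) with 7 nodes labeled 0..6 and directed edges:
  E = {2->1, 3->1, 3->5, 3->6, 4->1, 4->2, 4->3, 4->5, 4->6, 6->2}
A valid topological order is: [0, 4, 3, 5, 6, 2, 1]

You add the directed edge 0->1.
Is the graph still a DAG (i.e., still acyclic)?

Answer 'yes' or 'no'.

Answer: yes

Derivation:
Given toposort: [0, 4, 3, 5, 6, 2, 1]
Position of 0: index 0; position of 1: index 6
New edge 0->1: forward
Forward edge: respects the existing order. Still a DAG, same toposort still valid.
Still a DAG? yes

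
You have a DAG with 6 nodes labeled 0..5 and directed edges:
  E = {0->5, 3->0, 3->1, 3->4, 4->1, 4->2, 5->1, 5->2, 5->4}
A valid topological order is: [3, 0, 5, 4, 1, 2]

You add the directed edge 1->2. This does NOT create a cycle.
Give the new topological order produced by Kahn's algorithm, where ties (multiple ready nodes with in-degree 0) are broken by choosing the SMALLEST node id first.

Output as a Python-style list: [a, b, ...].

Old toposort: [3, 0, 5, 4, 1, 2]
Added edge: 1->2
Position of 1 (4) < position of 2 (5). Old order still valid.
Run Kahn's algorithm (break ties by smallest node id):
  initial in-degrees: [1, 3, 3, 0, 2, 1]
  ready (indeg=0): [3]
  pop 3: indeg[0]->0; indeg[1]->2; indeg[4]->1 | ready=[0] | order so far=[3]
  pop 0: indeg[5]->0 | ready=[5] | order so far=[3, 0]
  pop 5: indeg[1]->1; indeg[2]->2; indeg[4]->0 | ready=[4] | order so far=[3, 0, 5]
  pop 4: indeg[1]->0; indeg[2]->1 | ready=[1] | order so far=[3, 0, 5, 4]
  pop 1: indeg[2]->0 | ready=[2] | order so far=[3, 0, 5, 4, 1]
  pop 2: no out-edges | ready=[] | order so far=[3, 0, 5, 4, 1, 2]
  Result: [3, 0, 5, 4, 1, 2]

Answer: [3, 0, 5, 4, 1, 2]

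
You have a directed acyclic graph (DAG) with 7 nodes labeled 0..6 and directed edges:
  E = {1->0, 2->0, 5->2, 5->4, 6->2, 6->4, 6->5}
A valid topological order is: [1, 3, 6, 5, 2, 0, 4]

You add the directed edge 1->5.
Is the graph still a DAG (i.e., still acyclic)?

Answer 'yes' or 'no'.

Given toposort: [1, 3, 6, 5, 2, 0, 4]
Position of 1: index 0; position of 5: index 3
New edge 1->5: forward
Forward edge: respects the existing order. Still a DAG, same toposort still valid.
Still a DAG? yes

Answer: yes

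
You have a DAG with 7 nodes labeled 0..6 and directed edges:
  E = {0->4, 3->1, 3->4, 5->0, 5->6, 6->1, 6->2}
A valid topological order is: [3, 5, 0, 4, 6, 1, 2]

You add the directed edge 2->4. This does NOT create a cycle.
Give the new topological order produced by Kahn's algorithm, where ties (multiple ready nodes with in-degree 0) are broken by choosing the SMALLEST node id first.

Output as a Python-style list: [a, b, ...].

Old toposort: [3, 5, 0, 4, 6, 1, 2]
Added edge: 2->4
Position of 2 (6) > position of 4 (3). Must reorder: 2 must now come before 4.
Run Kahn's algorithm (break ties by smallest node id):
  initial in-degrees: [1, 2, 1, 0, 3, 0, 1]
  ready (indeg=0): [3, 5]
  pop 3: indeg[1]->1; indeg[4]->2 | ready=[5] | order so far=[3]
  pop 5: indeg[0]->0; indeg[6]->0 | ready=[0, 6] | order so far=[3, 5]
  pop 0: indeg[4]->1 | ready=[6] | order so far=[3, 5, 0]
  pop 6: indeg[1]->0; indeg[2]->0 | ready=[1, 2] | order so far=[3, 5, 0, 6]
  pop 1: no out-edges | ready=[2] | order so far=[3, 5, 0, 6, 1]
  pop 2: indeg[4]->0 | ready=[4] | order so far=[3, 5, 0, 6, 1, 2]
  pop 4: no out-edges | ready=[] | order so far=[3, 5, 0, 6, 1, 2, 4]
  Result: [3, 5, 0, 6, 1, 2, 4]

Answer: [3, 5, 0, 6, 1, 2, 4]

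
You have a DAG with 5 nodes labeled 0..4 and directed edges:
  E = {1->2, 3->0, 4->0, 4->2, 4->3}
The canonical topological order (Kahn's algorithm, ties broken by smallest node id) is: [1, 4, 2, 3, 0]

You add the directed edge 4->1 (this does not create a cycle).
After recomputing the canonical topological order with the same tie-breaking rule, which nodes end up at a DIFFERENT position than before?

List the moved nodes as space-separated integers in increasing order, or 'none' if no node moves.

Answer: 1 4

Derivation:
Old toposort: [1, 4, 2, 3, 0]
Added edge 4->1
Recompute Kahn (smallest-id tiebreak):
  initial in-degrees: [2, 1, 2, 1, 0]
  ready (indeg=0): [4]
  pop 4: indeg[0]->1; indeg[1]->0; indeg[2]->1; indeg[3]->0 | ready=[1, 3] | order so far=[4]
  pop 1: indeg[2]->0 | ready=[2, 3] | order so far=[4, 1]
  pop 2: no out-edges | ready=[3] | order so far=[4, 1, 2]
  pop 3: indeg[0]->0 | ready=[0] | order so far=[4, 1, 2, 3]
  pop 0: no out-edges | ready=[] | order so far=[4, 1, 2, 3, 0]
New canonical toposort: [4, 1, 2, 3, 0]
Compare positions:
  Node 0: index 4 -> 4 (same)
  Node 1: index 0 -> 1 (moved)
  Node 2: index 2 -> 2 (same)
  Node 3: index 3 -> 3 (same)
  Node 4: index 1 -> 0 (moved)
Nodes that changed position: 1 4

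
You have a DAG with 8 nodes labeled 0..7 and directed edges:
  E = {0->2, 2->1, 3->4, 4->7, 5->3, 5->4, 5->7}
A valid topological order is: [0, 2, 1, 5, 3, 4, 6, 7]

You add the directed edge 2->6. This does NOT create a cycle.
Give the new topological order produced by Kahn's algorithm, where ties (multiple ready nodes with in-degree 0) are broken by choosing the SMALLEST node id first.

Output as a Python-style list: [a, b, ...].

Answer: [0, 2, 1, 5, 3, 4, 6, 7]

Derivation:
Old toposort: [0, 2, 1, 5, 3, 4, 6, 7]
Added edge: 2->6
Position of 2 (1) < position of 6 (6). Old order still valid.
Run Kahn's algorithm (break ties by smallest node id):
  initial in-degrees: [0, 1, 1, 1, 2, 0, 1, 2]
  ready (indeg=0): [0, 5]
  pop 0: indeg[2]->0 | ready=[2, 5] | order so far=[0]
  pop 2: indeg[1]->0; indeg[6]->0 | ready=[1, 5, 6] | order so far=[0, 2]
  pop 1: no out-edges | ready=[5, 6] | order so far=[0, 2, 1]
  pop 5: indeg[3]->0; indeg[4]->1; indeg[7]->1 | ready=[3, 6] | order so far=[0, 2, 1, 5]
  pop 3: indeg[4]->0 | ready=[4, 6] | order so far=[0, 2, 1, 5, 3]
  pop 4: indeg[7]->0 | ready=[6, 7] | order so far=[0, 2, 1, 5, 3, 4]
  pop 6: no out-edges | ready=[7] | order so far=[0, 2, 1, 5, 3, 4, 6]
  pop 7: no out-edges | ready=[] | order so far=[0, 2, 1, 5, 3, 4, 6, 7]
  Result: [0, 2, 1, 5, 3, 4, 6, 7]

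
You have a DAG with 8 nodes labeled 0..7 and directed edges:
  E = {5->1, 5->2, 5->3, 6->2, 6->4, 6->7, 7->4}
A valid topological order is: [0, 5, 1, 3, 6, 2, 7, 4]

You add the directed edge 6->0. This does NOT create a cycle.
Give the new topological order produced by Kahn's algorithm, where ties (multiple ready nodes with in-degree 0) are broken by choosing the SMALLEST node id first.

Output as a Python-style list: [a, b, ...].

Answer: [5, 1, 3, 6, 0, 2, 7, 4]

Derivation:
Old toposort: [0, 5, 1, 3, 6, 2, 7, 4]
Added edge: 6->0
Position of 6 (4) > position of 0 (0). Must reorder: 6 must now come before 0.
Run Kahn's algorithm (break ties by smallest node id):
  initial in-degrees: [1, 1, 2, 1, 2, 0, 0, 1]
  ready (indeg=0): [5, 6]
  pop 5: indeg[1]->0; indeg[2]->1; indeg[3]->0 | ready=[1, 3, 6] | order so far=[5]
  pop 1: no out-edges | ready=[3, 6] | order so far=[5, 1]
  pop 3: no out-edges | ready=[6] | order so far=[5, 1, 3]
  pop 6: indeg[0]->0; indeg[2]->0; indeg[4]->1; indeg[7]->0 | ready=[0, 2, 7] | order so far=[5, 1, 3, 6]
  pop 0: no out-edges | ready=[2, 7] | order so far=[5, 1, 3, 6, 0]
  pop 2: no out-edges | ready=[7] | order so far=[5, 1, 3, 6, 0, 2]
  pop 7: indeg[4]->0 | ready=[4] | order so far=[5, 1, 3, 6, 0, 2, 7]
  pop 4: no out-edges | ready=[] | order so far=[5, 1, 3, 6, 0, 2, 7, 4]
  Result: [5, 1, 3, 6, 0, 2, 7, 4]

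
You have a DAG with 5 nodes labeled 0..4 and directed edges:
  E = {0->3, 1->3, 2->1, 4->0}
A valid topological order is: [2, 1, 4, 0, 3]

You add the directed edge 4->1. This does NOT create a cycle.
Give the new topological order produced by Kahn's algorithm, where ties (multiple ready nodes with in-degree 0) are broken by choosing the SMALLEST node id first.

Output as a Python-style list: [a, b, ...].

Old toposort: [2, 1, 4, 0, 3]
Added edge: 4->1
Position of 4 (2) > position of 1 (1). Must reorder: 4 must now come before 1.
Run Kahn's algorithm (break ties by smallest node id):
  initial in-degrees: [1, 2, 0, 2, 0]
  ready (indeg=0): [2, 4]
  pop 2: indeg[1]->1 | ready=[4] | order so far=[2]
  pop 4: indeg[0]->0; indeg[1]->0 | ready=[0, 1] | order so far=[2, 4]
  pop 0: indeg[3]->1 | ready=[1] | order so far=[2, 4, 0]
  pop 1: indeg[3]->0 | ready=[3] | order so far=[2, 4, 0, 1]
  pop 3: no out-edges | ready=[] | order so far=[2, 4, 0, 1, 3]
  Result: [2, 4, 0, 1, 3]

Answer: [2, 4, 0, 1, 3]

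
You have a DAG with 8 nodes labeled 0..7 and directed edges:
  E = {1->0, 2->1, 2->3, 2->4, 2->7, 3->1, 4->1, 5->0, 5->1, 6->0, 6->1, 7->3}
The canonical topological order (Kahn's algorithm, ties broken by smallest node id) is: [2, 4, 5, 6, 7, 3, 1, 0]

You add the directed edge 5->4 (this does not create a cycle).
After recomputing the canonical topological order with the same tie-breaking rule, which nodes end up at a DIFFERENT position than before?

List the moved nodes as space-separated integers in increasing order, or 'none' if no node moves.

Old toposort: [2, 4, 5, 6, 7, 3, 1, 0]
Added edge 5->4
Recompute Kahn (smallest-id tiebreak):
  initial in-degrees: [3, 5, 0, 2, 2, 0, 0, 1]
  ready (indeg=0): [2, 5, 6]
  pop 2: indeg[1]->4; indeg[3]->1; indeg[4]->1; indeg[7]->0 | ready=[5, 6, 7] | order so far=[2]
  pop 5: indeg[0]->2; indeg[1]->3; indeg[4]->0 | ready=[4, 6, 7] | order so far=[2, 5]
  pop 4: indeg[1]->2 | ready=[6, 7] | order so far=[2, 5, 4]
  pop 6: indeg[0]->1; indeg[1]->1 | ready=[7] | order so far=[2, 5, 4, 6]
  pop 7: indeg[3]->0 | ready=[3] | order so far=[2, 5, 4, 6, 7]
  pop 3: indeg[1]->0 | ready=[1] | order so far=[2, 5, 4, 6, 7, 3]
  pop 1: indeg[0]->0 | ready=[0] | order so far=[2, 5, 4, 6, 7, 3, 1]
  pop 0: no out-edges | ready=[] | order so far=[2, 5, 4, 6, 7, 3, 1, 0]
New canonical toposort: [2, 5, 4, 6, 7, 3, 1, 0]
Compare positions:
  Node 0: index 7 -> 7 (same)
  Node 1: index 6 -> 6 (same)
  Node 2: index 0 -> 0 (same)
  Node 3: index 5 -> 5 (same)
  Node 4: index 1 -> 2 (moved)
  Node 5: index 2 -> 1 (moved)
  Node 6: index 3 -> 3 (same)
  Node 7: index 4 -> 4 (same)
Nodes that changed position: 4 5

Answer: 4 5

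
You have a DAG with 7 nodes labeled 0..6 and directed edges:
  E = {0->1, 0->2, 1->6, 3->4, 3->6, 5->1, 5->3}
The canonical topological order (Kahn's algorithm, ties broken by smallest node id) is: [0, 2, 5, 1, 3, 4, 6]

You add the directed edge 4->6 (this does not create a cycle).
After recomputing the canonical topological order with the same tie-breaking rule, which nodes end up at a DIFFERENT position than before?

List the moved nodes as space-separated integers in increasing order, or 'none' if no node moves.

Answer: none

Derivation:
Old toposort: [0, 2, 5, 1, 3, 4, 6]
Added edge 4->6
Recompute Kahn (smallest-id tiebreak):
  initial in-degrees: [0, 2, 1, 1, 1, 0, 3]
  ready (indeg=0): [0, 5]
  pop 0: indeg[1]->1; indeg[2]->0 | ready=[2, 5] | order so far=[0]
  pop 2: no out-edges | ready=[5] | order so far=[0, 2]
  pop 5: indeg[1]->0; indeg[3]->0 | ready=[1, 3] | order so far=[0, 2, 5]
  pop 1: indeg[6]->2 | ready=[3] | order so far=[0, 2, 5, 1]
  pop 3: indeg[4]->0; indeg[6]->1 | ready=[4] | order so far=[0, 2, 5, 1, 3]
  pop 4: indeg[6]->0 | ready=[6] | order so far=[0, 2, 5, 1, 3, 4]
  pop 6: no out-edges | ready=[] | order so far=[0, 2, 5, 1, 3, 4, 6]
New canonical toposort: [0, 2, 5, 1, 3, 4, 6]
Compare positions:
  Node 0: index 0 -> 0 (same)
  Node 1: index 3 -> 3 (same)
  Node 2: index 1 -> 1 (same)
  Node 3: index 4 -> 4 (same)
  Node 4: index 5 -> 5 (same)
  Node 5: index 2 -> 2 (same)
  Node 6: index 6 -> 6 (same)
Nodes that changed position: none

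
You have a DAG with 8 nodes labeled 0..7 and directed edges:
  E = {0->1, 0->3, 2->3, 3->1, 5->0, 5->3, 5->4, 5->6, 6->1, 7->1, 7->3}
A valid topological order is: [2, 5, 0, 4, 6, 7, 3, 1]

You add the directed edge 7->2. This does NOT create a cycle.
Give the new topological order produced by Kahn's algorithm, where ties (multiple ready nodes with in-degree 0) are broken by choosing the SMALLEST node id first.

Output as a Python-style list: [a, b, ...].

Old toposort: [2, 5, 0, 4, 6, 7, 3, 1]
Added edge: 7->2
Position of 7 (5) > position of 2 (0). Must reorder: 7 must now come before 2.
Run Kahn's algorithm (break ties by smallest node id):
  initial in-degrees: [1, 4, 1, 4, 1, 0, 1, 0]
  ready (indeg=0): [5, 7]
  pop 5: indeg[0]->0; indeg[3]->3; indeg[4]->0; indeg[6]->0 | ready=[0, 4, 6, 7] | order so far=[5]
  pop 0: indeg[1]->3; indeg[3]->2 | ready=[4, 6, 7] | order so far=[5, 0]
  pop 4: no out-edges | ready=[6, 7] | order so far=[5, 0, 4]
  pop 6: indeg[1]->2 | ready=[7] | order so far=[5, 0, 4, 6]
  pop 7: indeg[1]->1; indeg[2]->0; indeg[3]->1 | ready=[2] | order so far=[5, 0, 4, 6, 7]
  pop 2: indeg[3]->0 | ready=[3] | order so far=[5, 0, 4, 6, 7, 2]
  pop 3: indeg[1]->0 | ready=[1] | order so far=[5, 0, 4, 6, 7, 2, 3]
  pop 1: no out-edges | ready=[] | order so far=[5, 0, 4, 6, 7, 2, 3, 1]
  Result: [5, 0, 4, 6, 7, 2, 3, 1]

Answer: [5, 0, 4, 6, 7, 2, 3, 1]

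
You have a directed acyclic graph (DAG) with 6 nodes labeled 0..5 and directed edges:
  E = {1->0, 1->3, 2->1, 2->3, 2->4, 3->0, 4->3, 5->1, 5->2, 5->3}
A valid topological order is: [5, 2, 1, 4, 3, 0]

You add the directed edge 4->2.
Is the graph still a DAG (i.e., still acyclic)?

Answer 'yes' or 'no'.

Given toposort: [5, 2, 1, 4, 3, 0]
Position of 4: index 3; position of 2: index 1
New edge 4->2: backward (u after v in old order)
Backward edge: old toposort is now invalid. Check if this creates a cycle.
Does 2 already reach 4? Reachable from 2: [0, 1, 2, 3, 4]. YES -> cycle!
Still a DAG? no

Answer: no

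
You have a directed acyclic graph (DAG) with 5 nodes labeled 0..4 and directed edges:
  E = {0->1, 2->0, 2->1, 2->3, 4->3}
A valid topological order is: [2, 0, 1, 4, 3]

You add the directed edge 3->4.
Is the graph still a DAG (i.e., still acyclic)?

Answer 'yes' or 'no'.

Given toposort: [2, 0, 1, 4, 3]
Position of 3: index 4; position of 4: index 3
New edge 3->4: backward (u after v in old order)
Backward edge: old toposort is now invalid. Check if this creates a cycle.
Does 4 already reach 3? Reachable from 4: [3, 4]. YES -> cycle!
Still a DAG? no

Answer: no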